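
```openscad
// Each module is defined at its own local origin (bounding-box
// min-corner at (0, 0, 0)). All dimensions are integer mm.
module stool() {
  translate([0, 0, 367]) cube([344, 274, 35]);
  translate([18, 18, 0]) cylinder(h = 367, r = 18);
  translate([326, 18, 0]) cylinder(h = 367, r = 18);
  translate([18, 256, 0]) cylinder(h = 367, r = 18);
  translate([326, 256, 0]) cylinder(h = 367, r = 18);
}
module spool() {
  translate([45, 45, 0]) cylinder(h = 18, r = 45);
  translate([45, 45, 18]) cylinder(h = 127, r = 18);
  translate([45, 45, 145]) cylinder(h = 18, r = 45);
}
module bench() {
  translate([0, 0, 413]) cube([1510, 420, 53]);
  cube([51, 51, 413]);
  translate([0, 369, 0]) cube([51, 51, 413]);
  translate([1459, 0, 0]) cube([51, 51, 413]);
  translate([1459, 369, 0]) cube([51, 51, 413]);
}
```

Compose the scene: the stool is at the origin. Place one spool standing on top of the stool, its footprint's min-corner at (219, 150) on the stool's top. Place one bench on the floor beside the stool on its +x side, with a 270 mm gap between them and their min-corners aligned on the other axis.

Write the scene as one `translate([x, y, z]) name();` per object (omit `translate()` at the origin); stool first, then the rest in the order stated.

stool();
translate([219, 150, 402]) spool();
translate([614, 0, 0]) bench();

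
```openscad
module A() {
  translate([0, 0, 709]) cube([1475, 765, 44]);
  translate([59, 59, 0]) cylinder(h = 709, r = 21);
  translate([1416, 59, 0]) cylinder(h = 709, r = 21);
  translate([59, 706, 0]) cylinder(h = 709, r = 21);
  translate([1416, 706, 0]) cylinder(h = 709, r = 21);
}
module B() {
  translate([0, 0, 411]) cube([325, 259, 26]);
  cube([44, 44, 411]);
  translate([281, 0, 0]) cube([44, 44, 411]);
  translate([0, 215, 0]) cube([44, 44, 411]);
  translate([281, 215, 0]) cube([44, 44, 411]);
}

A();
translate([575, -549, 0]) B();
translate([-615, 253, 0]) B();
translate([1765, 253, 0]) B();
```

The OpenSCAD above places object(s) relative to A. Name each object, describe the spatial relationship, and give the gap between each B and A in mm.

Each stool's nearest face is 290 mm from the table's bounding box.

A is a table. B is a stool. Three stools sit around the table at the −y, −x, +x sides. The gap between each stool and the table is 290 mm.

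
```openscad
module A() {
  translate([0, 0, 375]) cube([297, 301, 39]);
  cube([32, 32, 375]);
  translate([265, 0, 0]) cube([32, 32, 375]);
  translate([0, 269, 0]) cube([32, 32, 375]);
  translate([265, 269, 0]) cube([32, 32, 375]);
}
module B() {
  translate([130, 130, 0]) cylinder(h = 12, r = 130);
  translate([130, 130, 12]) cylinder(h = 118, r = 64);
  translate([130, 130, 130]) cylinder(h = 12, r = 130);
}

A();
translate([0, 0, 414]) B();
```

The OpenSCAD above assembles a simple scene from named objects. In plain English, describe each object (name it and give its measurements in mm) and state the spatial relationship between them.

A is a four-legged stool. The seat is a 297×301×39 mm slab whose top surface is at z = 414 mm; four square legs, each 32×32 mm in cross-section, run from the floor (z = 0) to the underside of the seat, each flush with a corner of the seat.

B is a spool: two coaxial disc flanges of radius 130 mm and thickness 12 mm, joined by a core cylinder of radius 64 mm and height 118 mm. The lower flange rests on z = 0 and the three cylinders share a vertical axis.

The spool is on top of the stool.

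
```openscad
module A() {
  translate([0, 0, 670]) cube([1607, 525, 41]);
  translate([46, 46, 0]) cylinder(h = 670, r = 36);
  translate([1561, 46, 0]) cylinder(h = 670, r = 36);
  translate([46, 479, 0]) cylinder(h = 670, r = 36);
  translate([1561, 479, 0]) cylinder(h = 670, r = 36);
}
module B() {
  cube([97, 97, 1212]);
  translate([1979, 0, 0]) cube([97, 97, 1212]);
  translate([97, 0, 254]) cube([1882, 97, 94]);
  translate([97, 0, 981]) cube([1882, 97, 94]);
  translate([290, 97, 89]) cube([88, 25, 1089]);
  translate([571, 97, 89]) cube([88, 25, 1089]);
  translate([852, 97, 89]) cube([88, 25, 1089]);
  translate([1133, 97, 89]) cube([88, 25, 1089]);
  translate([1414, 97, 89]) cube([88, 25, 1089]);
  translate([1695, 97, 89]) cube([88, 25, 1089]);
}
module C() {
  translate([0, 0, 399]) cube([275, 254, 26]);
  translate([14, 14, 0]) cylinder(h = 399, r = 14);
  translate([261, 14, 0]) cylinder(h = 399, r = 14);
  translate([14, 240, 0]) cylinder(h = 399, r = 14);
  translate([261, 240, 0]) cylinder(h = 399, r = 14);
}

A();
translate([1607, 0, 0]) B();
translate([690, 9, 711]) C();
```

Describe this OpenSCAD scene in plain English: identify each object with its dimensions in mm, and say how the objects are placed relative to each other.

A is a table: top 1607 mm (x) × 525 mm (y), 41 mm thick, upper face at z = 711 mm, on four round legs of 72 mm diameter, each leg's bounding box inset 10 mm from the nearest pair of top edges, running from z = 0 to the bottom of the top.

B is a fence section. Two 97×97 mm posts, 1212 mm tall, stand on the floor with a clear span of 1882 mm between their inner faces. Two horizontal rails of 97×94 mm section span the gap between the posts with their undersides at z = 254 mm and z = 981 mm, flush with the posts' −y face. 6 pickets, each 88 mm wide, 25 mm thick and 1089 mm tall, are fixed to the +y face of the rails with their bottoms at z = 89 mm, evenly spaced across the span with equal gaps (rounded down to the nearest mm) at the −x end and between each pair — any rounding remainder accumulates at the +x end.

C is a four-legged stool. The seat is 275×254 mm, 26 mm thick, top at z = 425 mm. It stands on four round legs, each 28 mm in diameter, from z = 0 to the seat underside, each leg's axis is inset half a diameter from the nearest pair of seat edges (so the leg's bounding box is flush with the corner).

The fence section is against the table's +x side, with their −y faces flush. The stool is on top of the table.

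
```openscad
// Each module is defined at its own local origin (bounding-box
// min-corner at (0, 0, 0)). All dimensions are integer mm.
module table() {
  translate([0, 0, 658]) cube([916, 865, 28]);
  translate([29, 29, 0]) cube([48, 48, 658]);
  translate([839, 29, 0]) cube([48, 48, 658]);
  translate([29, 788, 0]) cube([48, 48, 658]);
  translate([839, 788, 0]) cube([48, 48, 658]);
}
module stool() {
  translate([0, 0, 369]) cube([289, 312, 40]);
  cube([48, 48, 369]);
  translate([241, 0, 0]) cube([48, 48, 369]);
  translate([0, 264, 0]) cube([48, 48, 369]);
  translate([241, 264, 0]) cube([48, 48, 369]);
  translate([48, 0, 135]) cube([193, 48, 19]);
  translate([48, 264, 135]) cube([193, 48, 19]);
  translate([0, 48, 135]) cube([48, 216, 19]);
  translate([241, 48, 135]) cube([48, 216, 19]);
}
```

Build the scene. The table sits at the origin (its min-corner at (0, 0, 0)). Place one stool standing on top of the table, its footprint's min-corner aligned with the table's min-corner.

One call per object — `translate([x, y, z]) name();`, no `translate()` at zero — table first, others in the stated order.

table();
translate([0, 0, 686]) stool();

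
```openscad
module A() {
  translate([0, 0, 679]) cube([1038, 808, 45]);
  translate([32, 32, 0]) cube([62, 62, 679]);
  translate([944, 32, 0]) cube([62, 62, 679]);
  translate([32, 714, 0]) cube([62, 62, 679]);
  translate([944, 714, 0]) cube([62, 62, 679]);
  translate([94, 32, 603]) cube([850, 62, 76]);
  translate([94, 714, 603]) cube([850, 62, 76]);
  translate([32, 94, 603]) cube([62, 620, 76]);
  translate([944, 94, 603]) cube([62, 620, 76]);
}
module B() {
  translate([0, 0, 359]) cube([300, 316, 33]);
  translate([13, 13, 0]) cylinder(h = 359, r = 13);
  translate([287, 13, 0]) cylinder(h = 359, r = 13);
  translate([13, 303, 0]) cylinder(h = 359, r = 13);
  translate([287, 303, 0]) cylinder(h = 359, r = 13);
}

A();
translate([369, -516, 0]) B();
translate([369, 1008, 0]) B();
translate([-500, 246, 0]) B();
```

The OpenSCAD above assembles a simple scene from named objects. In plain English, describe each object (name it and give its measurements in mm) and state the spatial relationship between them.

A is a rectangular dining table. The top is 1038×808×45 mm with its upper surface at z = 724 mm. It stands on four 62×62 mm square legs, each inset 32 mm from the nearest pair of top edges, running from the floor to the underside of the top. Four apron rails, 62 mm thick and 76 mm tall, run between adjacent legs with their top edges flush with the underside of the top and their outer faces flush with the legs' outer faces.

B is a four-legged stool. The seat is a 300×316×33 mm slab whose top surface is at z = 392 mm; four round legs, each 26 mm in diameter, run from the floor (z = 0) to the underside of the seat, each leg's axis is inset half a diameter from the nearest pair of seat edges (so the leg's bounding box is flush with the corner).

Three stools sit around the table at the −y, +y, −x sides.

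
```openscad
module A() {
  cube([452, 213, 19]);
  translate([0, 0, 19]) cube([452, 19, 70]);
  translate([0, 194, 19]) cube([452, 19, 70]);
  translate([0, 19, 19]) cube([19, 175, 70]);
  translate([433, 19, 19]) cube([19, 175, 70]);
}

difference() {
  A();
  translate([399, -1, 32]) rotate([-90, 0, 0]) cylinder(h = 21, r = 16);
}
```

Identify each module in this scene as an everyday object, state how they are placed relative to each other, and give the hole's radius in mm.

The subtracted cylinder has r = 16 mm.

A is an open box. The open box has a circular hole through its front wall. The hole's radius is 16 mm.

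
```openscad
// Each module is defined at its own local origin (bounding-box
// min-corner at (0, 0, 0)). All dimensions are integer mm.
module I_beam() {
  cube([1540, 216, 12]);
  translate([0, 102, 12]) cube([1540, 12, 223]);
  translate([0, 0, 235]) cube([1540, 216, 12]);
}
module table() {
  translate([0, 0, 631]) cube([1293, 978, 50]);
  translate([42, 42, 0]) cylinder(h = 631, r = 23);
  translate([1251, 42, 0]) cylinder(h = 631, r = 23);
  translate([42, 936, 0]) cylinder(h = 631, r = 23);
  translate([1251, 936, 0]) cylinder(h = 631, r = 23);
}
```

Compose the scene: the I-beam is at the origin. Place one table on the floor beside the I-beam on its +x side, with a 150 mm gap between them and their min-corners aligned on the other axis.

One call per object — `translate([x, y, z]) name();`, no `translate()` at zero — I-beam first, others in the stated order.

I_beam();
translate([1690, 0, 0]) table();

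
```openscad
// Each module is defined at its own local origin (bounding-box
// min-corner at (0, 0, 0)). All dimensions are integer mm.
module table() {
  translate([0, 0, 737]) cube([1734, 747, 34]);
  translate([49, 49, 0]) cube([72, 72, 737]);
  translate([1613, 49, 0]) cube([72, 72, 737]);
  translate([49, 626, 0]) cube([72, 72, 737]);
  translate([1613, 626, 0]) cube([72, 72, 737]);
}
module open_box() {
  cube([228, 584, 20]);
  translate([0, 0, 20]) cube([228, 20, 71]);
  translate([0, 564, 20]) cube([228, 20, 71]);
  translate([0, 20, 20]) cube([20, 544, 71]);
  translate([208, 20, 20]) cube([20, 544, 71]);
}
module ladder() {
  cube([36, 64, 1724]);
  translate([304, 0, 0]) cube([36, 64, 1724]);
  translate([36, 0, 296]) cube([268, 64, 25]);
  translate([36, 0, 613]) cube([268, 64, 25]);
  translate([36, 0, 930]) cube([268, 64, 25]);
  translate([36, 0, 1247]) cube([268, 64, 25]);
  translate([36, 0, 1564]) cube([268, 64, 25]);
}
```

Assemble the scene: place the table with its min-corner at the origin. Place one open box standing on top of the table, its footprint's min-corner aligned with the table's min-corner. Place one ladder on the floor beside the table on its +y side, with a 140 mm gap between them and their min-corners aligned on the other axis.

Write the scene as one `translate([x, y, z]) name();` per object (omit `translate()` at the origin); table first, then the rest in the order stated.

table();
translate([0, 0, 771]) open_box();
translate([0, 887, 0]) ladder();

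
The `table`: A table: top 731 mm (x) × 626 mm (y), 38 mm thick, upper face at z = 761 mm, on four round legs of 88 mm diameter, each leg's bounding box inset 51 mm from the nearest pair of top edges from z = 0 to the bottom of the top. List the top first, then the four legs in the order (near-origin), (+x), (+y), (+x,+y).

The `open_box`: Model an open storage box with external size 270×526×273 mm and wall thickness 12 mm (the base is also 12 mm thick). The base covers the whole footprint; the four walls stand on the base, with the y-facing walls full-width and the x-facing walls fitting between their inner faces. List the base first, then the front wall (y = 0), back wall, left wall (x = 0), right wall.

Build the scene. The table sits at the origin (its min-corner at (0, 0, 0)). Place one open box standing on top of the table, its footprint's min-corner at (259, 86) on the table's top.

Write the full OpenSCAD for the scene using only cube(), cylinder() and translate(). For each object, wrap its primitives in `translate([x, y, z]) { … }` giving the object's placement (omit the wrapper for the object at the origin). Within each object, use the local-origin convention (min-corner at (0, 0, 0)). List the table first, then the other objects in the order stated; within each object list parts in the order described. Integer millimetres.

translate([0, 0, 723]) cube([731, 626, 38]);
translate([95, 95, 0]) cylinder(h = 723, r = 44);
translate([636, 95, 0]) cylinder(h = 723, r = 44);
translate([95, 531, 0]) cylinder(h = 723, r = 44);
translate([636, 531, 0]) cylinder(h = 723, r = 44);
translate([259, 86, 761]) {
  cube([270, 526, 12]);
  translate([0, 0, 12]) cube([270, 12, 261]);
  translate([0, 514, 12]) cube([270, 12, 261]);
  translate([0, 12, 12]) cube([12, 502, 261]);
  translate([258, 12, 12]) cube([12, 502, 261]);
}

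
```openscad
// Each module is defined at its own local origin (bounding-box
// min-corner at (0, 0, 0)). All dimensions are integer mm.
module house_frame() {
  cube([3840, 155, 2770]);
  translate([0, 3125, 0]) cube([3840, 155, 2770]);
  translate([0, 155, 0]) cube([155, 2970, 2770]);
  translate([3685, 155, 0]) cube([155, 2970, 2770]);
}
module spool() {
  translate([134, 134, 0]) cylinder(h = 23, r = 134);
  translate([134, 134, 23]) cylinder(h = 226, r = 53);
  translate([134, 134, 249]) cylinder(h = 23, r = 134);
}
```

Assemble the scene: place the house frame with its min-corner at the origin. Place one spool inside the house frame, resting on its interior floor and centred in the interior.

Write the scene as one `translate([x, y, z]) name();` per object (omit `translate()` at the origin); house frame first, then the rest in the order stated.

house_frame();
translate([1786, 1506, 0]) spool();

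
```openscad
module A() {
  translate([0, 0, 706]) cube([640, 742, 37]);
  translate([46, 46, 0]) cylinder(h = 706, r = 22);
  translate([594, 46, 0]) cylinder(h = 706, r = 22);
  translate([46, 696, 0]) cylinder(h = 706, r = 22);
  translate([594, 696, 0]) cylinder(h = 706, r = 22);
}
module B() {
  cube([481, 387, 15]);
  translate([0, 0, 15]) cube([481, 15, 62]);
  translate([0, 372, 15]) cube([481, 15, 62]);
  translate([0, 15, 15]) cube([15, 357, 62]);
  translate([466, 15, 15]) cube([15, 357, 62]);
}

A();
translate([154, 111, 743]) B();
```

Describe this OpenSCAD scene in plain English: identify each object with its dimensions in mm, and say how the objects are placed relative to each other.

A is a table with a 640×742 mm rectangular top, 37 mm thick, top surface at z = 743 mm, supported by four round legs of 44 mm diameter, each leg's bounding box inset 24 mm from the nearest pair of top edges, running from the floor.

B is an open-topped rectangular box: outside dimensions 481×387×77 mm, with a uniform wall and base thickness of 15 mm. The base is a full 481×387 slab on the floor; four walls sit on top of the base. The front and back walls (the −y and +y sides) span the full width; the two side walls fit between them.

The open box is on top of the table.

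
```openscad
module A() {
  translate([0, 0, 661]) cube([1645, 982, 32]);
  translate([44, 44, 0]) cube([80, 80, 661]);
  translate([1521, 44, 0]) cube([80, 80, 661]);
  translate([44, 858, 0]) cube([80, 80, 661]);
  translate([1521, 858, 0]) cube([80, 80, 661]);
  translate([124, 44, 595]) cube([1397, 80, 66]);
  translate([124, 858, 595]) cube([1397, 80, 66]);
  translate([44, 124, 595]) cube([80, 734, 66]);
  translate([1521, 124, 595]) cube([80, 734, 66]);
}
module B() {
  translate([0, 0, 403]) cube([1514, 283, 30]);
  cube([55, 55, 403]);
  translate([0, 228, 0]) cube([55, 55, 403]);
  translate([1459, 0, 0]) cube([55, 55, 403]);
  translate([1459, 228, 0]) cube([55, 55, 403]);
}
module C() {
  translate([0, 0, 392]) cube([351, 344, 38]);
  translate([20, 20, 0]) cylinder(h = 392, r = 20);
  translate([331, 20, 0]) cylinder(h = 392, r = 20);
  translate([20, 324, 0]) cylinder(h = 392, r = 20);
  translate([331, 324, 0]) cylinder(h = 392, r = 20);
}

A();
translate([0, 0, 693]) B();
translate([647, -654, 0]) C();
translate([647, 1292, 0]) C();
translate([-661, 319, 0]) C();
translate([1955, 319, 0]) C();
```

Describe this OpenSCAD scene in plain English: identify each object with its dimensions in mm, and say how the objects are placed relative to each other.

A is a table with a 1645×982 mm rectangular top, 32 mm thick, top surface at z = 693 mm, supported by four 80×80 mm square legs, each inset 44 mm from the nearest pair of top edges, running from the floor. Four apron rails, 80 mm thick and 66 mm tall, run between adjacent legs with their top edges flush with the underside of the top and their outer faces flush with the legs' outer faces.

B is a bench: a 1514×283 mm seat slab, 30 mm thick, top at z = 433 mm, on four 55×55 mm square legs flush with the seat corners and standing on z = 0.

C is a four-legged stool. The seat is a 351×344×38 mm slab whose top surface is at z = 430 mm; four round legs, each 40 mm in diameter, run from the floor (z = 0) to the underside of the seat, each leg's axis is inset half a diameter from the nearest pair of seat edges (so the leg's bounding box is flush with the corner).

The bench is on top of the table. Four stools sit around the table at the −y, +y, −x, +x sides.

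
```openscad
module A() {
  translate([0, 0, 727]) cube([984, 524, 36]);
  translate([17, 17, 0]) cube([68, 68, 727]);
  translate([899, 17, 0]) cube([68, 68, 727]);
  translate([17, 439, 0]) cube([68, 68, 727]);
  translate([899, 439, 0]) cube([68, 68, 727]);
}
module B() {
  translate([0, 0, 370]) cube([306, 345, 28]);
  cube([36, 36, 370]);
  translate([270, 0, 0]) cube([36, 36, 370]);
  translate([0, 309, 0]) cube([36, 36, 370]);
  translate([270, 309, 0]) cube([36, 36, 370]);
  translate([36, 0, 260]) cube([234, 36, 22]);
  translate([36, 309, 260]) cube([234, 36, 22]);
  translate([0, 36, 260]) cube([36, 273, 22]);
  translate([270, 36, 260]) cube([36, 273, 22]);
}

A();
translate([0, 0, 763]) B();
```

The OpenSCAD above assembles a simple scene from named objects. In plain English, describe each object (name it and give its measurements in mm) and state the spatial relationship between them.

A is a rectangular dining table. The top is 984×524×36 mm with its upper surface at z = 763 mm. It stands on four 68×68 mm square legs, each inset 17 mm from the nearest pair of top edges, running from the floor to the underside of the top.

B is a four-legged stool. The seat is a 306×345×28 mm slab whose top surface is at z = 398 mm; four square legs, each 36×36 mm in cross-section, run from the floor (z = 0) to the underside of the seat, each flush with a corner of the seat. Four stretchers, 36 mm wide and 22 mm tall, connect adjacent legs with their undersides at z = 260 mm, each running between the inner faces of the legs it joins and aligned with the legs' outer faces on the other axis.

The stool is on top of the table.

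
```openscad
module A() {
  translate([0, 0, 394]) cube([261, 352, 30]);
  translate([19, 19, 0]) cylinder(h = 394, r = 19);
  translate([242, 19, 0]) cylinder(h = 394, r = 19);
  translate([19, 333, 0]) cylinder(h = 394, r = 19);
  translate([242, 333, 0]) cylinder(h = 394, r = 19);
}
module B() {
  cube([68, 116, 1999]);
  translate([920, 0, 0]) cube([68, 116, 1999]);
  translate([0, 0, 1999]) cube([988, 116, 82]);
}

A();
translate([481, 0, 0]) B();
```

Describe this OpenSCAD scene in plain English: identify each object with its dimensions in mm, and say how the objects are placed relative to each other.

A is a four-legged stool. The seat is a 261×352×30 mm slab whose top surface is at z = 424 mm; four round legs, each 38 mm in diameter, run from the floor (z = 0) to the underside of the seat, each leg's axis is inset half a diameter from the nearest pair of seat edges (so the leg's bounding box is flush with the corner).

B is a door frame. The clear opening is 852 mm wide and 1999 mm high. Two 68 mm wide jambs, 116 mm deep, stand either side of the opening from the floor to the top of the opening. A 82 mm thick head sits across the top of both jambs, spanning the full outside width of the frame.

The door frame is on the floor beside the stool on its +x side.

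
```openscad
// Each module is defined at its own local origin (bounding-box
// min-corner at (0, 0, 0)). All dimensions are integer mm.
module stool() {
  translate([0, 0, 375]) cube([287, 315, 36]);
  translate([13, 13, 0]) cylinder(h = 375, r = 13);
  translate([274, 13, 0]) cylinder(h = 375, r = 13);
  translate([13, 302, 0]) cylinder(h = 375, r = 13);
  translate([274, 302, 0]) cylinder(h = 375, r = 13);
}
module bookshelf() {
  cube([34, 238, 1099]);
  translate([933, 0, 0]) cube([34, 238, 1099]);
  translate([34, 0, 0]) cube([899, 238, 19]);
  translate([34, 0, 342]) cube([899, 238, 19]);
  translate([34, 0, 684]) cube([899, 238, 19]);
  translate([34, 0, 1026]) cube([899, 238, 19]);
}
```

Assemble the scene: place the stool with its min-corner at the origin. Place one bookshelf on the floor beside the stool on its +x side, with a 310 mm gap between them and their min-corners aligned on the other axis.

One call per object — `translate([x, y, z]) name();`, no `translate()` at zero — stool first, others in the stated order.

stool();
translate([597, 0, 0]) bookshelf();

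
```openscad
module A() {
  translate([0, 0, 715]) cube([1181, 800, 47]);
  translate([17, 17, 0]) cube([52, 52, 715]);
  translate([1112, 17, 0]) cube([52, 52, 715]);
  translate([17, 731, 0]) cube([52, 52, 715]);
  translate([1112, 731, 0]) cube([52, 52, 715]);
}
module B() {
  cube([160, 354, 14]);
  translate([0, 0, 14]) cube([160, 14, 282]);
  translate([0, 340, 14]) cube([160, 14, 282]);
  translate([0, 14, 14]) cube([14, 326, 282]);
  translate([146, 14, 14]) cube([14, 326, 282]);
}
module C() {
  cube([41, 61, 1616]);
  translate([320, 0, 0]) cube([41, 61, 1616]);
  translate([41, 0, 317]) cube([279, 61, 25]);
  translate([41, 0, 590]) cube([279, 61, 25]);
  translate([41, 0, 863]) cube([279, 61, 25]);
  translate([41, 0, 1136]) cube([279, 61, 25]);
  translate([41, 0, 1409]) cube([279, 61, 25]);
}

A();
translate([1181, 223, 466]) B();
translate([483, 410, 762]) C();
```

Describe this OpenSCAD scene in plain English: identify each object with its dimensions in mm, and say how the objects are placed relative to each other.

A is a table: top 1181 mm (x) × 800 mm (y), 47 mm thick, upper face at z = 762 mm, on four 52×52 mm square legs, each inset 17 mm from the nearest pair of top edges, running from z = 0 to the bottom of the top.

B is an open-topped rectangular box: outside dimensions 160×354×296 mm, with a uniform wall and base thickness of 14 mm. The base is a full 160×354 slab on the floor; four walls sit on top of the base. The front and back walls (the −y and +y sides) span the full width; the two side walls fit between them.

C is a wooden ladder with two side rails of 41×61 mm section and 1616 mm height, set 361 mm apart overall. Between them run 5 rectangular rungs (61 mm deep, 25 mm thick), front faces flush with the rails' −y face. The bottom of the first rung is 317 mm above the floor and each subsequent rung is 273 mm higher than the one below.

The open box is beside the table with their tops flush at z = 762. The ladder is on top of the table.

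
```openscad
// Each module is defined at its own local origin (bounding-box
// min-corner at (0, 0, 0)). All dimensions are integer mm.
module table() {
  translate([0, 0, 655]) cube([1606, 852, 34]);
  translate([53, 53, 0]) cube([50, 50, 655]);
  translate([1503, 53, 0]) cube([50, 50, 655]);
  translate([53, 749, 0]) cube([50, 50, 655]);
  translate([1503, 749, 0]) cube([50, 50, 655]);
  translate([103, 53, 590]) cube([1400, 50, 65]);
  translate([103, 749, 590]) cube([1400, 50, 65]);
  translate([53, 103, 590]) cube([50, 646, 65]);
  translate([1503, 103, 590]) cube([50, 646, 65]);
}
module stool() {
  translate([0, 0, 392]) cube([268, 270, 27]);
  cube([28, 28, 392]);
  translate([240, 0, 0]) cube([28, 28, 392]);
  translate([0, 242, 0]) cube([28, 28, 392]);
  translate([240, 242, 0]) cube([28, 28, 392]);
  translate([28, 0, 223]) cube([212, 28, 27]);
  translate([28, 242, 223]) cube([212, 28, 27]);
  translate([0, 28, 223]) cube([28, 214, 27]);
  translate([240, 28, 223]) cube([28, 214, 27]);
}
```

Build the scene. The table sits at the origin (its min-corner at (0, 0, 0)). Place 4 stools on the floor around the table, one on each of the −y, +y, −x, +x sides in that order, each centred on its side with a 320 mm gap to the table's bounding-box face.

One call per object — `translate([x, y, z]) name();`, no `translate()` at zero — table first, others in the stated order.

table();
translate([669, -590, 0]) stool();
translate([669, 1172, 0]) stool();
translate([-588, 291, 0]) stool();
translate([1926, 291, 0]) stool();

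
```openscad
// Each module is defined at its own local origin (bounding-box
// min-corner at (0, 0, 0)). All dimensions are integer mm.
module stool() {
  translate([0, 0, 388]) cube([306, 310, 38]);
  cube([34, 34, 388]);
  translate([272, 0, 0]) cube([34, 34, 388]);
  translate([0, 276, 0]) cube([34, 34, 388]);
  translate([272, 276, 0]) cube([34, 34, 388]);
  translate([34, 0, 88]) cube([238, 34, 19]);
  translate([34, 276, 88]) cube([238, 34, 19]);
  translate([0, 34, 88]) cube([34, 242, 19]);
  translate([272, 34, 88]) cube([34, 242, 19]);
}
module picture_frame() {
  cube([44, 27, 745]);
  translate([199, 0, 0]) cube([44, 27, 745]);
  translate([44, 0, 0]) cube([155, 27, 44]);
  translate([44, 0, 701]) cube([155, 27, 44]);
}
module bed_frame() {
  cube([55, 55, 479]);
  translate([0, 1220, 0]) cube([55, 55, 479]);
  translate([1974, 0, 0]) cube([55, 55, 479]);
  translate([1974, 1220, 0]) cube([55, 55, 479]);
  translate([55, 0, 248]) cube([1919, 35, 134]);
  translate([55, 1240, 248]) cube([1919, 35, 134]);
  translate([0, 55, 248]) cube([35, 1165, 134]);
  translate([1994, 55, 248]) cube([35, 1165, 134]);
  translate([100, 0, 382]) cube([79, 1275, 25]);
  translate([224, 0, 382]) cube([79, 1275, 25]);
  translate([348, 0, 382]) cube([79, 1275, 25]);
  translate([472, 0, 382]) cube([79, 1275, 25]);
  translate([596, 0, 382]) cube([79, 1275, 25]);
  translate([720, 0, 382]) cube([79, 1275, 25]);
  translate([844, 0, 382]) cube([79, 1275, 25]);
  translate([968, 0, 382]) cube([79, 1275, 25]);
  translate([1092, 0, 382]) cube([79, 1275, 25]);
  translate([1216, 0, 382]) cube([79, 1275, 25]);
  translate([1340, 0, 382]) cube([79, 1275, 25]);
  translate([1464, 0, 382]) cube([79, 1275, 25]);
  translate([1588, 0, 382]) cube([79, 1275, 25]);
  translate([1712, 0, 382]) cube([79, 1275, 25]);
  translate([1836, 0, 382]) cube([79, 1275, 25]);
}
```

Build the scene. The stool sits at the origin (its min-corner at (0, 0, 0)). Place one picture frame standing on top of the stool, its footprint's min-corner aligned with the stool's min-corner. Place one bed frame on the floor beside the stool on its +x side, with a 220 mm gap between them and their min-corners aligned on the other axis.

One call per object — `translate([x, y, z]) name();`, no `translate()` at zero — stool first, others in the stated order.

stool();
translate([0, 0, 426]) picture_frame();
translate([526, 0, 0]) bed_frame();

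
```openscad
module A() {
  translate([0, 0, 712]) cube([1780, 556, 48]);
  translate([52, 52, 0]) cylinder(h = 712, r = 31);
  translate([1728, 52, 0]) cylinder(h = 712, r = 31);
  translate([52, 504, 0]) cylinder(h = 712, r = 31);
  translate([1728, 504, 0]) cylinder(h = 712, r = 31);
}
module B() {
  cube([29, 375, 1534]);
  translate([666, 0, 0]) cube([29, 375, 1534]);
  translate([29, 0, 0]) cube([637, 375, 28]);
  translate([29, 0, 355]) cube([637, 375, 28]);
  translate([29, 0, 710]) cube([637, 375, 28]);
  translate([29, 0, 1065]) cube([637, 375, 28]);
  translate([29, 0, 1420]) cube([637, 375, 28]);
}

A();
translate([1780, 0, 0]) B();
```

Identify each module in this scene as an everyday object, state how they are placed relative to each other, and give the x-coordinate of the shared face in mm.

A is a table. B is a bookshelf. The bookshelf is against the table's +x side, with their −y faces flush. The x-coordinate of the shared face is 1780 mm.

The table's +x face and the bookshelf's −x face are both at x = 1780 mm.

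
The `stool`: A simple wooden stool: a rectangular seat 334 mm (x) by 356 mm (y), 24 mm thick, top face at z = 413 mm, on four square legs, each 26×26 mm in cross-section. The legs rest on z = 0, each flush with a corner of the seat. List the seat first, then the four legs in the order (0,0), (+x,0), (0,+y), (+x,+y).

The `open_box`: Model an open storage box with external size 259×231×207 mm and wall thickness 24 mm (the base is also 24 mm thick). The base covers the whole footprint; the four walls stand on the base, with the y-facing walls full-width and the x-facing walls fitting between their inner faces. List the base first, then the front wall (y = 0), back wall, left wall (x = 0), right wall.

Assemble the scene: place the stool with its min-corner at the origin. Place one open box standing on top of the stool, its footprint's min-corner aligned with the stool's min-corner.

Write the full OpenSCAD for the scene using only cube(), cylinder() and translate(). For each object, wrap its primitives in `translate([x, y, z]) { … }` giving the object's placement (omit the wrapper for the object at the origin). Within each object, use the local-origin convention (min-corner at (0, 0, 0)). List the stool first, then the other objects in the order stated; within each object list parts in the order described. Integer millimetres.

translate([0, 0, 389]) cube([334, 356, 24]);
cube([26, 26, 389]);
translate([308, 0, 0]) cube([26, 26, 389]);
translate([0, 330, 0]) cube([26, 26, 389]);
translate([308, 330, 0]) cube([26, 26, 389]);
translate([0, 0, 413]) {
  cube([259, 231, 24]);
  translate([0, 0, 24]) cube([259, 24, 183]);
  translate([0, 207, 24]) cube([259, 24, 183]);
  translate([0, 24, 24]) cube([24, 183, 183]);
  translate([235, 24, 24]) cube([24, 183, 183]);
}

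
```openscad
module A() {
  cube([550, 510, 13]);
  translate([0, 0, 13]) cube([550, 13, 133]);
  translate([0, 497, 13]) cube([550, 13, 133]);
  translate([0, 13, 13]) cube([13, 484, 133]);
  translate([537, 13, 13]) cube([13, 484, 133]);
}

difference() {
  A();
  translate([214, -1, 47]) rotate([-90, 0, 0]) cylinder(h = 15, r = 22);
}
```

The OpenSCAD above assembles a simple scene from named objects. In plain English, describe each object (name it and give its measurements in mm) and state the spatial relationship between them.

A is an open storage box with external size 550×510×146 mm and wall thickness 13 mm (the base is also 13 mm thick). The base covers the whole footprint; the four walls stand on the base, with the y-facing walls full-width and the x-facing walls fitting between their inner faces.

The open box has a circular hole of radius 22 mm through its front wall, centred at (x = 214, z = 47).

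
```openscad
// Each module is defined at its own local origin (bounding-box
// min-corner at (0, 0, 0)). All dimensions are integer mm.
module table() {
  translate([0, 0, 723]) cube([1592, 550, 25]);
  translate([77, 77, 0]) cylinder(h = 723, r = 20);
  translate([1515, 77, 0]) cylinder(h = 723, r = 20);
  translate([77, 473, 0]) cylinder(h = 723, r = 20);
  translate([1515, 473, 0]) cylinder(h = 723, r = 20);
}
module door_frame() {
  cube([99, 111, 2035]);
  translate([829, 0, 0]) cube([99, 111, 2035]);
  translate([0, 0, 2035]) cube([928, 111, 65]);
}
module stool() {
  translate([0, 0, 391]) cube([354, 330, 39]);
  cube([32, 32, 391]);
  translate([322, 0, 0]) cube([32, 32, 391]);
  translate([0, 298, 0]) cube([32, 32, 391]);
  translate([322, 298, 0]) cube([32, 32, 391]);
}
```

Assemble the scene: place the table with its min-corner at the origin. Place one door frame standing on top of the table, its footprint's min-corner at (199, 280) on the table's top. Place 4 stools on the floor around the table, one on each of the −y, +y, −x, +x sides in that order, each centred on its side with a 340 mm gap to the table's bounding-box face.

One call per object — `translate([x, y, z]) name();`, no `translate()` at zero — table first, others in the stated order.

table();
translate([199, 280, 748]) door_frame();
translate([619, -670, 0]) stool();
translate([619, 890, 0]) stool();
translate([-694, 110, 0]) stool();
translate([1932, 110, 0]) stool();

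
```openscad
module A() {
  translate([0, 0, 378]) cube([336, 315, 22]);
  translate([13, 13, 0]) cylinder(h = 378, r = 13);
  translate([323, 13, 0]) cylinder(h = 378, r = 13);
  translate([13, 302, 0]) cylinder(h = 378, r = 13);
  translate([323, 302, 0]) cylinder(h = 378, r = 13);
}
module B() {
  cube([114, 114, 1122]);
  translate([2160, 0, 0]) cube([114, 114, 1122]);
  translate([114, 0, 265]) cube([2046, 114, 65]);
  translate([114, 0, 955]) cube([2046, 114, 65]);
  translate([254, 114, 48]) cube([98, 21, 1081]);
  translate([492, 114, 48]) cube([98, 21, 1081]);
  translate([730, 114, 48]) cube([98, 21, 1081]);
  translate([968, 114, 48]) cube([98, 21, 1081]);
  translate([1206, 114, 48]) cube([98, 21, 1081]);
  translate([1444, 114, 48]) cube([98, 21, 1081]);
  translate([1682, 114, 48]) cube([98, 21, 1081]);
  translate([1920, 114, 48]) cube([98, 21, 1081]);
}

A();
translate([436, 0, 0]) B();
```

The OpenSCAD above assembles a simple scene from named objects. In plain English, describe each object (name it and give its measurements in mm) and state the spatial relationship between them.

A is a simple wooden stool: a rectangular seat 336 mm (x) by 315 mm (y), 22 mm thick, top face at z = 400 mm, on four round legs, each 26 mm in diameter. The legs rest on z = 0, each leg's axis is inset half a diameter from the nearest pair of seat edges (so the leg's bounding box is flush with the corner).

B is a fence section. Two 114×114 mm posts, 1122 mm tall, stand on the floor with a clear span of 2046 mm between their inner faces. Two horizontal rails of 114×65 mm section span the gap between the posts with their undersides at z = 265 mm and z = 955 mm, flush with the posts' −y face. 8 pickets, each 98 mm wide, 21 mm thick and 1081 mm tall, are fixed to the +y face of the rails with their bottoms at z = 48 mm, evenly spaced across the span with equal gaps (rounded down to the nearest mm) at the −x end and between each pair — any rounding remainder accumulates at the +x end.

The fence section is on the floor beside the stool on its +x side.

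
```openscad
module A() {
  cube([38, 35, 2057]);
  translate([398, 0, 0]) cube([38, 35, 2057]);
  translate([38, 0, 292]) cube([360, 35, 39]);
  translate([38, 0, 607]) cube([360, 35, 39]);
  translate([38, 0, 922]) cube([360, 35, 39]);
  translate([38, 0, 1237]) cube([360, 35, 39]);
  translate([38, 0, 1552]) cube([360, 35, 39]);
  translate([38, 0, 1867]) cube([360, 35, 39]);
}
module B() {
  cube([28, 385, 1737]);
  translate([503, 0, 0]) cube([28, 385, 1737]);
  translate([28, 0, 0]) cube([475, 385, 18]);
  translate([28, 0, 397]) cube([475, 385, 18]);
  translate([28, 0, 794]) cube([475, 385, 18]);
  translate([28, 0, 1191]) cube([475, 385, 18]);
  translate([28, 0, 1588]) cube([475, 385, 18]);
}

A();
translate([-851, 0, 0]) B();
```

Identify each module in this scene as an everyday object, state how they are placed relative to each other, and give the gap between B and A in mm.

The bookshelf's nearest face is 320 mm from the ladder's −x face.

A is a ladder. B is a bookshelf. The bookshelf is on the floor beside the ladder on its −x side. The gap between the bookshelf and the ladder is 320 mm.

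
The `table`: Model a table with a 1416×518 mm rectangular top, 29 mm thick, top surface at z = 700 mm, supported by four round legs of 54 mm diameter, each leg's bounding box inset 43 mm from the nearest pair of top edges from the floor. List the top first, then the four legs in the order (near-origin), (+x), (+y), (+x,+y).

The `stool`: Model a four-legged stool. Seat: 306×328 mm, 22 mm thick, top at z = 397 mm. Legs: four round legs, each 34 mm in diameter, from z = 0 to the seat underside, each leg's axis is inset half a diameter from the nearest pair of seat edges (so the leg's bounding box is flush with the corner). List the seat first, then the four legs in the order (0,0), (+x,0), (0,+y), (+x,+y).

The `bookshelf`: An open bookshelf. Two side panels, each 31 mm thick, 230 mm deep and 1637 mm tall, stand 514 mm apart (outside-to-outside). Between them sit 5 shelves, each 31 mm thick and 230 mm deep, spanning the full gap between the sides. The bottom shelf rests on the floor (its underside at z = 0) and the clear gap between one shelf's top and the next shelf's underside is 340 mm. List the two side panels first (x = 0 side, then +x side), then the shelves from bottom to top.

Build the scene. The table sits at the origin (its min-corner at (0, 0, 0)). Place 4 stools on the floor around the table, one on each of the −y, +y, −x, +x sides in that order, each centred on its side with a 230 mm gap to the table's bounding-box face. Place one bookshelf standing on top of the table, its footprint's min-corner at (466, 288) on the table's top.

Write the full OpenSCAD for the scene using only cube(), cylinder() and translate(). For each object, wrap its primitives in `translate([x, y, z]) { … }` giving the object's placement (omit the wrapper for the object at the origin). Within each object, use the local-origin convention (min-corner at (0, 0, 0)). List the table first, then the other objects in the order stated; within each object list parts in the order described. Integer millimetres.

translate([0, 0, 671]) cube([1416, 518, 29]);
translate([70, 70, 0]) cylinder(h = 671, r = 27);
translate([1346, 70, 0]) cylinder(h = 671, r = 27);
translate([70, 448, 0]) cylinder(h = 671, r = 27);
translate([1346, 448, 0]) cylinder(h = 671, r = 27);
translate([555, -558, 0]) {
  translate([0, 0, 375]) cube([306, 328, 22]);
  translate([17, 17, 0]) cylinder(h = 375, r = 17);
  translate([289, 17, 0]) cylinder(h = 375, r = 17);
  translate([17, 311, 0]) cylinder(h = 375, r = 17);
  translate([289, 311, 0]) cylinder(h = 375, r = 17);
}
translate([555, 748, 0]) {
  translate([0, 0, 375]) cube([306, 328, 22]);
  translate([17, 17, 0]) cylinder(h = 375, r = 17);
  translate([289, 17, 0]) cylinder(h = 375, r = 17);
  translate([17, 311, 0]) cylinder(h = 375, r = 17);
  translate([289, 311, 0]) cylinder(h = 375, r = 17);
}
translate([-536, 95, 0]) {
  translate([0, 0, 375]) cube([306, 328, 22]);
  translate([17, 17, 0]) cylinder(h = 375, r = 17);
  translate([289, 17, 0]) cylinder(h = 375, r = 17);
  translate([17, 311, 0]) cylinder(h = 375, r = 17);
  translate([289, 311, 0]) cylinder(h = 375, r = 17);
}
translate([1646, 95, 0]) {
  translate([0, 0, 375]) cube([306, 328, 22]);
  translate([17, 17, 0]) cylinder(h = 375, r = 17);
  translate([289, 17, 0]) cylinder(h = 375, r = 17);
  translate([17, 311, 0]) cylinder(h = 375, r = 17);
  translate([289, 311, 0]) cylinder(h = 375, r = 17);
}
translate([466, 288, 700]) {
  cube([31, 230, 1637]);
  translate([483, 0, 0]) cube([31, 230, 1637]);
  translate([31, 0, 0]) cube([452, 230, 31]);
  translate([31, 0, 371]) cube([452, 230, 31]);
  translate([31, 0, 742]) cube([452, 230, 31]);
  translate([31, 0, 1113]) cube([452, 230, 31]);
  translate([31, 0, 1484]) cube([452, 230, 31]);
}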